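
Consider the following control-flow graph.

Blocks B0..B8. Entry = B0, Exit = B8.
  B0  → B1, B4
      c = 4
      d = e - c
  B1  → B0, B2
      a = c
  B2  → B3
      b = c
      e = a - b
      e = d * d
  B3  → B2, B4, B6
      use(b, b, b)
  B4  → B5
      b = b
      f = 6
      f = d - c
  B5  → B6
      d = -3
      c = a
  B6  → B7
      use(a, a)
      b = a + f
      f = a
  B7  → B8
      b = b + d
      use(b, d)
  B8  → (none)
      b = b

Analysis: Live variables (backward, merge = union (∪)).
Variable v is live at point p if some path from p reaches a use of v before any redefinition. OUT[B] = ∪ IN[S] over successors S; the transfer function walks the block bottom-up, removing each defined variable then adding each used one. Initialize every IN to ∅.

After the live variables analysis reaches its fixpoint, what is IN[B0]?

Fixpoint table:
  B0: | IN={a, b, e, f} | OUT={a, b, c, d, e, f}
  B1: | IN={b, c, d, e, f} | OUT={a, b, c, d, e, f}
  B2: | IN={a, c, d, f} | OUT={a, b, c, d, f}
  B3: | IN={a, b, c, d, f} | OUT={a, b, c, d, f}
  B4: | IN={a, b, c, d} | OUT={a, f}
  B5: | IN={a, f} | OUT={a, d, f}
  B6: | IN={a, d, f} | OUT={b, d}
  B7: | IN={b, d} | OUT={b}
  B8: | IN={b} | OUT={}

Merge at B0: OUT[B0] = IN[B1] ⊔ IN[B4] = {a, b, c, d, e, f}
Applying B0's transfer function to that OUT value gives IN[B0] (row B0 above).

Answer: {a, b, e, f}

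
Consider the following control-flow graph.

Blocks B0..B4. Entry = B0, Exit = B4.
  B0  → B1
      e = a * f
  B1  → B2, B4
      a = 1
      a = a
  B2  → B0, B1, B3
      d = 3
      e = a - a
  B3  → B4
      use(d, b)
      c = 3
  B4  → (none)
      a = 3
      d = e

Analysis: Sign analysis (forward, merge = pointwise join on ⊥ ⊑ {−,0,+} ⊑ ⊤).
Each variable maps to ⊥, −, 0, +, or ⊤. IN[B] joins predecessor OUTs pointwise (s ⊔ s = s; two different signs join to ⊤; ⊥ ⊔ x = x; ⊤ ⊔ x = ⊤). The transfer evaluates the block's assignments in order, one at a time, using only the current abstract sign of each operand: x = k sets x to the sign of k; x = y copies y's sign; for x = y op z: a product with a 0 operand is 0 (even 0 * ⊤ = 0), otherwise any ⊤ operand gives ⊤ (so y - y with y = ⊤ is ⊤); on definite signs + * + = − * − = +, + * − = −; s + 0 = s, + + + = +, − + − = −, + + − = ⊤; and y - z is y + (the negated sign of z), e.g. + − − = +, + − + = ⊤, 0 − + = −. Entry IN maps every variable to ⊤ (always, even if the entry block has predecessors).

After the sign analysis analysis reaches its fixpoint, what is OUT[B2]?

Fixpoint table:
  B0:   IN=(all ⊤)   OUT=(all ⊤)
  B1:   IN=(all ⊤)   OUT={a:+; rest ⊤}
  B2:   IN={a:+; rest ⊤}   OUT={a:+, d:+; rest ⊤}
  B3:   IN={a:+, d:+; rest ⊤}   OUT={a:+, c:+, d:+; rest ⊤}
  B4:   IN={a:+; rest ⊤}   OUT={a:+; rest ⊤}

Merge at B2: IN[B2] = OUT[B1] = {a: +, b: ⊤, c: ⊤, d: ⊤, e: ⊤, f: ⊤}
Applying B2's transfer function to that IN value gives OUT[B2] (row B2 above).

Answer: {a: +, b: ⊤, c: ⊤, d: +, e: ⊤, f: ⊤}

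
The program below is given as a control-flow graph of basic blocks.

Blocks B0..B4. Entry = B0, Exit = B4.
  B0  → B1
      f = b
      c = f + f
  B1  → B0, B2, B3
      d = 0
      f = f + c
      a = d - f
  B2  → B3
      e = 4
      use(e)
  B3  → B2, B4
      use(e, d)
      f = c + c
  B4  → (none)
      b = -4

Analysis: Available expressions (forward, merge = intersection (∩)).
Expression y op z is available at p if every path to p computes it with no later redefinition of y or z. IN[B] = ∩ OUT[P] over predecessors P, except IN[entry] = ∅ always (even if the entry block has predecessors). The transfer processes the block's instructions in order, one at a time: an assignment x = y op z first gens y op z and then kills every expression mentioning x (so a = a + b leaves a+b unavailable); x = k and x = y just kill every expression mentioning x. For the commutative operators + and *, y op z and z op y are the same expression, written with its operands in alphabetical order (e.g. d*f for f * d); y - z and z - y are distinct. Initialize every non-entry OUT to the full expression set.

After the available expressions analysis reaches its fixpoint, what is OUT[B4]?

Answer: {c+c}

Trace:
Fixpoint table:
  B0: | IN={} | OUT={f+f}
  B1: | IN={f+f} | OUT={d-f}
  B2: | IN={} | OUT={}
  B3: | IN={} | OUT={c+c}
  B4: | IN={c+c} | OUT={c+c}

Merge at B4: IN[B4] = OUT[B3] = {c+c}
Applying B4's transfer function to that IN value gives OUT[B4] (row B4 above).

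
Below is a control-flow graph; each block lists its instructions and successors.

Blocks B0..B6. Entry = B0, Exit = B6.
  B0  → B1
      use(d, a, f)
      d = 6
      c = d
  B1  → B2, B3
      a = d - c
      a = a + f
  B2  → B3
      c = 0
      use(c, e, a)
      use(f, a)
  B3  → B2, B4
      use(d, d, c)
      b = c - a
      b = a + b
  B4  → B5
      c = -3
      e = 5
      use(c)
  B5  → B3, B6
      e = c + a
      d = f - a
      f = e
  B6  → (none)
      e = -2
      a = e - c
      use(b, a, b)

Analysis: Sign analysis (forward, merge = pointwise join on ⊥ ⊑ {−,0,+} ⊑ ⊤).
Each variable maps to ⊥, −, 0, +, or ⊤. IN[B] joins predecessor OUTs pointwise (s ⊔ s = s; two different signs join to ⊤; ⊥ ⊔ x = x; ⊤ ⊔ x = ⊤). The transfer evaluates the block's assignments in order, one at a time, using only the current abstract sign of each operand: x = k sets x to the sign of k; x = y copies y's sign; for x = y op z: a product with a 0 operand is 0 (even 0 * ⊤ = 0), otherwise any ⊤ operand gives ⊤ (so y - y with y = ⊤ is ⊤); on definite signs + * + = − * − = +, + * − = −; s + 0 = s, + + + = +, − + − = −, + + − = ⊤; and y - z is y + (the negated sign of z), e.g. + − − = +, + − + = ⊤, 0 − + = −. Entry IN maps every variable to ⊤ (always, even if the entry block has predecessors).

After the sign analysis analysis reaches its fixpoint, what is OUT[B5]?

Fixpoint table:
  B0:  IN=(all ⊤)  OUT={c:+, d:+; rest ⊤}
  B1:  IN={c:+, d:+; rest ⊤}  OUT={c:+, d:+; rest ⊤}
  B2:  IN=(all ⊤)  OUT={c:0; rest ⊤}
  B3:  IN=(all ⊤)  OUT=(all ⊤)
  B4:  IN=(all ⊤)  OUT={c:-, e:+; rest ⊤}
  B5:  IN={c:-, e:+; rest ⊤}  OUT={c:-; rest ⊤}
  B6:  IN={c:-; rest ⊤}  OUT={c:-, e:-; rest ⊤}

Merge at B5: IN[B5] = OUT[B4] = {a: ⊤, b: ⊤, c: -, d: ⊤, e: +, f: ⊤}
Applying B5's transfer function to that IN value gives OUT[B5] (row B5 above).

Answer: {a: ⊤, b: ⊤, c: -, d: ⊤, e: ⊤, f: ⊤}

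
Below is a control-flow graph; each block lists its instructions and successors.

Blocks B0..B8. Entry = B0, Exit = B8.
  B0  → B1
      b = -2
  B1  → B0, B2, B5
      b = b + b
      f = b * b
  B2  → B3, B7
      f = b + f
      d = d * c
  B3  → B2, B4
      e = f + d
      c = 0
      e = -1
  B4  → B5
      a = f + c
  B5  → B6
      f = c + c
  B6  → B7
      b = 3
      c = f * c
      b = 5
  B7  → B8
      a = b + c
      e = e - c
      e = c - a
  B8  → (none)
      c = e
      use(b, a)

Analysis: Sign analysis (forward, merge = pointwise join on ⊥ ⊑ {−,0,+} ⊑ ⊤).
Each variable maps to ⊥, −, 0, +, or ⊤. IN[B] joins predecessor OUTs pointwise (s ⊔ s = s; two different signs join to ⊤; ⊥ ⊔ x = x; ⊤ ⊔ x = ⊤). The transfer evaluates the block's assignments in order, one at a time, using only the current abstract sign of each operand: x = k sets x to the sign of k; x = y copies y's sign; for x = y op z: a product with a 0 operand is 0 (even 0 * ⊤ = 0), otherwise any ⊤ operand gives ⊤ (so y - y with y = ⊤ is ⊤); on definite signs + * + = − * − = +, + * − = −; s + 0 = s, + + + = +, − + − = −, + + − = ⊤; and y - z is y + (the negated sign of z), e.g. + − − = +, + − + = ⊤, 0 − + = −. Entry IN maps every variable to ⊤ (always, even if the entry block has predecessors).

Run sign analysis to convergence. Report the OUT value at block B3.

Converged values:
  B0:   IN=(all ⊤)   OUT={b:-; rest ⊤}
  B1:   IN={b:-; rest ⊤}   OUT={b:-, f:+; rest ⊤}
  B2:   IN={b:-; rest ⊤}   OUT={b:-; rest ⊤}
  B3:   IN={b:-; rest ⊤}   OUT={b:-, c:0, e:-; rest ⊤}
  B4:   IN={b:-, c:0, e:-; rest ⊤}   OUT={b:-, c:0, e:-; rest ⊤}
  B5:   IN={b:-; rest ⊤}   OUT={b:-; rest ⊤}
  B6:   IN={b:-; rest ⊤}   OUT={b:+; rest ⊤}
  B7:   IN=(all ⊤)   OUT=(all ⊤)
  B8:   IN=(all ⊤)   OUT=(all ⊤)

Merge at B3: IN[B3] = OUT[B2] = {a: ⊤, b: -, c: ⊤, d: ⊤, e: ⊤, f: ⊤}
Applying B3's transfer function to that IN value gives OUT[B3] (row B3 above).

Answer: {a: ⊤, b: -, c: 0, d: ⊤, e: -, f: ⊤}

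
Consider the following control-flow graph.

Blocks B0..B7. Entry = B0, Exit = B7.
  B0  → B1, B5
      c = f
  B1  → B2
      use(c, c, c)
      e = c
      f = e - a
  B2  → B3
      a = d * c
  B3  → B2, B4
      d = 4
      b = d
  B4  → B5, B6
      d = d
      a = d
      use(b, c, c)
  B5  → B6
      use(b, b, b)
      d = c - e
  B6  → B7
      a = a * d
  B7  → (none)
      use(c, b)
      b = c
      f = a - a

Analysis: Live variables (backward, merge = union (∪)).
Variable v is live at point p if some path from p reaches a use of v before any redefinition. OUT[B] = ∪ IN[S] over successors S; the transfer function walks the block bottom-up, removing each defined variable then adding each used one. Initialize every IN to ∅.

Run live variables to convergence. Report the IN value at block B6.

Answer: {a, b, c, d}

Trace:
Fixpoint table:
  B0:   IN={a, b, d, e, f}   OUT={a, b, c, d, e}
  B1:   IN={a, c, d}   OUT={c, d, e}
  B2:   IN={c, d, e}   OUT={c, e}
  B3:   IN={c, e}   OUT={b, c, d, e}
  B4:   IN={b, c, d, e}   OUT={a, b, c, d, e}
  B5:   IN={a, b, c, e}   OUT={a, b, c, d}
  B6:   IN={a, b, c, d}   OUT={a, b, c}
  B7:   IN={a, b, c}   OUT={}

Merge at B6: OUT[B6] = IN[B7] = {a, b, c}
Applying B6's transfer function to that OUT value gives IN[B6] (row B6 above).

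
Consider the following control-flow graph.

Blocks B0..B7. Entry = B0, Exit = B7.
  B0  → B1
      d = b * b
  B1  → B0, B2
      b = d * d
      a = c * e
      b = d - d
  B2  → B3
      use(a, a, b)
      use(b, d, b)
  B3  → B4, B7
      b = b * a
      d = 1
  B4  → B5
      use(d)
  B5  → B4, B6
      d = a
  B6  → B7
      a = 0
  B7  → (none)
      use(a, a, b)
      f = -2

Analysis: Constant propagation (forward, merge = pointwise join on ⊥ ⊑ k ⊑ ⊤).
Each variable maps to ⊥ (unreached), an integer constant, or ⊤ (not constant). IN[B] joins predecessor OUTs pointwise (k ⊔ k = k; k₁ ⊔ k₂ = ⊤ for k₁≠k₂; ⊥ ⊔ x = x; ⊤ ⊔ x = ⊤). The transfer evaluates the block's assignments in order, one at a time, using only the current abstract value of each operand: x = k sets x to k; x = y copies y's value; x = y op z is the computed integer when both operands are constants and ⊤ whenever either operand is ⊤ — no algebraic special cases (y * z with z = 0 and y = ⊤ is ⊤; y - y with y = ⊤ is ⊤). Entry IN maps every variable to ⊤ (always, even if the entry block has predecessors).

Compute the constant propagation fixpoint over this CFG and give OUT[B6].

Answer: {a: 0, b: ⊤, c: ⊤, d: ⊤, e: ⊤, f: ⊤}

Derivation:
Converged values:
  B0:  IN=(all ⊤)  OUT=(all ⊤)
  B1:  IN=(all ⊤)  OUT=(all ⊤)
  B2:  IN=(all ⊤)  OUT=(all ⊤)
  B3:  IN=(all ⊤)  OUT={d:1; rest ⊤}
  B4:  IN=(all ⊤)  OUT=(all ⊤)
  B5:  IN=(all ⊤)  OUT=(all ⊤)
  B6:  IN=(all ⊤)  OUT={a:0; rest ⊤}
  B7:  IN=(all ⊤)  OUT={f:-2; rest ⊤}

Merge at B6: IN[B6] = OUT[B5] = {a: ⊤, b: ⊤, c: ⊤, d: ⊤, e: ⊤, f: ⊤}
Applying B6's transfer function to that IN value gives OUT[B6] (row B6 above).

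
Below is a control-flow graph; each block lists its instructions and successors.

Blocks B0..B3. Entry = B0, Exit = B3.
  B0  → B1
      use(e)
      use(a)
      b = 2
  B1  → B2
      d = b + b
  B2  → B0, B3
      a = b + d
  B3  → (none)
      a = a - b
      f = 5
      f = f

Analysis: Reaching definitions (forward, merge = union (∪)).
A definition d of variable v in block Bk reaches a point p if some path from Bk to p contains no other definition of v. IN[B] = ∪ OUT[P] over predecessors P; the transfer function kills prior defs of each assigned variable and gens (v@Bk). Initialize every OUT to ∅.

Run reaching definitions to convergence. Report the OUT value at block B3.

Fixpoint table:
  B0:  IN={a@B2, b@B0, d@B1}  OUT={a@B2, b@B0, d@B1}
  B1:  IN={a@B2, b@B0, d@B1}  OUT={a@B2, b@B0, d@B1}
  B2:  IN={a@B2, b@B0, d@B1}  OUT={a@B2, b@B0, d@B1}
  B3:  IN={a@B2, b@B0, d@B1}  OUT={a@B3, b@B0, d@B1, f@B3}

Merge at B3: IN[B3] = OUT[B2] = {a@B2, b@B0, d@B1}
Applying B3's transfer function to that IN value gives OUT[B3] (row B3 above).

Answer: {a@B3, b@B0, d@B1, f@B3}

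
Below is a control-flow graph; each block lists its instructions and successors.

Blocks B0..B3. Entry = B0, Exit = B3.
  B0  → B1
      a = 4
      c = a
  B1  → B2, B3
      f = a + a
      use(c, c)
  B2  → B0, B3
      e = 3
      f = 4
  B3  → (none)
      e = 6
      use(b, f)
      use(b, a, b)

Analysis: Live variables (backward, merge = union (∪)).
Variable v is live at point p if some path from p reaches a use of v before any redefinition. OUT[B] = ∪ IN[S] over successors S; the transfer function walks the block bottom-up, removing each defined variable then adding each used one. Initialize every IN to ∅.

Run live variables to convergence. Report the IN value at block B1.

Answer: {a, b, c}

Derivation:
Per-block solution:
  B0:   IN={b}   OUT={a, b, c}
  B1:   IN={a, b, c}   OUT={a, b, f}
  B2:   IN={a, b}   OUT={a, b, f}
  B3:   IN={a, b, f}   OUT={}

Merge at B1: OUT[B1] = IN[B2] ⊔ IN[B3] = {a, b, f}
Applying B1's transfer function to that OUT value gives IN[B1] (row B1 above).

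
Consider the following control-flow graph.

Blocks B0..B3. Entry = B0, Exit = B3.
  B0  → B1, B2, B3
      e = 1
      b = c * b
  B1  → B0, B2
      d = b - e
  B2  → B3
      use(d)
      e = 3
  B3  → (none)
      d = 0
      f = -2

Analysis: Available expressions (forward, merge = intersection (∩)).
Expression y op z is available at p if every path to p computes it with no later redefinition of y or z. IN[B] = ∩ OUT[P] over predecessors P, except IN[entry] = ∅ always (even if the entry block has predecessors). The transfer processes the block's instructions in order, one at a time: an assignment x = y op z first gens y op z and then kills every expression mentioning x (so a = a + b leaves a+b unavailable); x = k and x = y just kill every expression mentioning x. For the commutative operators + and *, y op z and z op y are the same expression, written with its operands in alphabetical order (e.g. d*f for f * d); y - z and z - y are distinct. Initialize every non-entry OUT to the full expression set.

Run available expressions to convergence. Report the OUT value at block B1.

Fixpoint table:
  B0: | IN={} | OUT={}
  B1: | IN={} | OUT={b-e}
  B2: | IN={} | OUT={}
  B3: | IN={} | OUT={}

Merge at B1: IN[B1] = OUT[B0] = {}
Applying B1's transfer function to that IN value gives OUT[B1] (row B1 above).

Answer: {b-e}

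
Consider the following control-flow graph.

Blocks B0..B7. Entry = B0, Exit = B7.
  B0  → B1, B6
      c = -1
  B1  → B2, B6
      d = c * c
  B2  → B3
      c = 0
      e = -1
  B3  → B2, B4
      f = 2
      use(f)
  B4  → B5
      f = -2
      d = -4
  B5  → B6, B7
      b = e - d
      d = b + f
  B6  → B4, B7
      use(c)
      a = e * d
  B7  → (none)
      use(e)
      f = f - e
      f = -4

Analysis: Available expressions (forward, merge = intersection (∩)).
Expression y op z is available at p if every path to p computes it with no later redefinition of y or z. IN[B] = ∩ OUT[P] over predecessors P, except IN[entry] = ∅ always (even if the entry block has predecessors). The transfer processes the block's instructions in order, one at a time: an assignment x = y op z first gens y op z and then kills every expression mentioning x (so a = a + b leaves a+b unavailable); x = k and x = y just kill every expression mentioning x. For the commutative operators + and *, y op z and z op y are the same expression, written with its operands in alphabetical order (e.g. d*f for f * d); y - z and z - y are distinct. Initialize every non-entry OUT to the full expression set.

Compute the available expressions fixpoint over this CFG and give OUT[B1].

Answer: {c*c}

Trace:
Fixpoint table:
  B0:  IN={}  OUT={}
  B1:  IN={}  OUT={c*c}
  B2:  IN={}  OUT={}
  B3:  IN={}  OUT={}
  B4:  IN={}  OUT={}
  B5:  IN={}  OUT={b+f}
  B6:  IN={}  OUT={d*e}
  B7:  IN={}  OUT={}

Merge at B1: IN[B1] = OUT[B0] = {}
Applying B1's transfer function to that IN value gives OUT[B1] (row B1 above).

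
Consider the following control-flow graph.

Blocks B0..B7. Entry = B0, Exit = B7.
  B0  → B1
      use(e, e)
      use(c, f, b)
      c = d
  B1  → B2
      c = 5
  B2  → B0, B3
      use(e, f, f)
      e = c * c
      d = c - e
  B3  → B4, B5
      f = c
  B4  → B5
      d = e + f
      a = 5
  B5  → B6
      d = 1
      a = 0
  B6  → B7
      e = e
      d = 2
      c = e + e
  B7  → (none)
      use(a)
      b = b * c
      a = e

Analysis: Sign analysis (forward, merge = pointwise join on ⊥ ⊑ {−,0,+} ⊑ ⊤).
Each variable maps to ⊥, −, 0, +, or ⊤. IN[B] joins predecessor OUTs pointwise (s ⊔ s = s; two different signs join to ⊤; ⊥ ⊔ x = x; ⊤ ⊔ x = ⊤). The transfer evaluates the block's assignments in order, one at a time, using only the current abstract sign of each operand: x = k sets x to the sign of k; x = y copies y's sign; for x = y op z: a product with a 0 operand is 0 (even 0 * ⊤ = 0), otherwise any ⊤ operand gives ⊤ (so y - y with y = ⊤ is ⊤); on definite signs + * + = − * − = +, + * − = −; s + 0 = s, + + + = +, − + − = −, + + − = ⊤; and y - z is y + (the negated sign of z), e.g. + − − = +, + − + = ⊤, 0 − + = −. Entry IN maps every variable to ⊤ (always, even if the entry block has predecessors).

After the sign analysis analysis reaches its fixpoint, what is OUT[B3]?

Answer: {a: ⊤, b: ⊤, c: +, d: ⊤, e: +, f: +}

Working:
Converged values:
  B0: | IN=(all ⊤) | OUT=(all ⊤)
  B1: | IN=(all ⊤) | OUT={c:+; rest ⊤}
  B2: | IN={c:+; rest ⊤} | OUT={c:+, e:+; rest ⊤}
  B3: | IN={c:+, e:+; rest ⊤} | OUT={c:+, e:+, f:+; rest ⊤}
  B4: | IN={c:+, e:+, f:+; rest ⊤} | OUT={a:+, c:+, d:+, e:+, f:+; rest ⊤}
  B5: | IN={c:+, e:+, f:+; rest ⊤} | OUT={a:0, c:+, d:+, e:+, f:+; rest ⊤}
  B6: | IN={a:0, c:+, d:+, e:+, f:+; rest ⊤} | OUT={a:0, c:+, d:+, e:+, f:+; rest ⊤}
  B7: | IN={a:0, c:+, d:+, e:+, f:+; rest ⊤} | OUT={a:+, c:+, d:+, e:+, f:+; rest ⊤}

Merge at B3: IN[B3] = OUT[B2] = {a: ⊤, b: ⊤, c: +, d: ⊤, e: +, f: ⊤}
Applying B3's transfer function to that IN value gives OUT[B3] (row B3 above).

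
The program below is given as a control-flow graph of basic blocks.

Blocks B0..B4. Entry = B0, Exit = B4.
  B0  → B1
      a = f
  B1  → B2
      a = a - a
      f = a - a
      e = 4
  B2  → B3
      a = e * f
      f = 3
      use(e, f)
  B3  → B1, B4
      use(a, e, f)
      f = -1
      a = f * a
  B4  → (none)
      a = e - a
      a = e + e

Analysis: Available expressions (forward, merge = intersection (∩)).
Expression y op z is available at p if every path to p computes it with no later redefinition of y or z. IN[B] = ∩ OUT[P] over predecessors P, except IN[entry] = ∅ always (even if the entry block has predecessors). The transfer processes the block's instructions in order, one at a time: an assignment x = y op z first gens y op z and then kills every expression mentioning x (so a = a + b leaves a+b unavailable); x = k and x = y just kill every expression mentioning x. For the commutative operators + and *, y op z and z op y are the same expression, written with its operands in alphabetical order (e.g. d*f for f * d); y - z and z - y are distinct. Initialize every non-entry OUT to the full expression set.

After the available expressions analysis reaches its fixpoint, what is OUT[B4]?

Answer: {e+e}

Working:
Fixpoint table:
  B0:  IN={}  OUT={}
  B1:  IN={}  OUT={a-a}
  B2:  IN={a-a}  OUT={}
  B3:  IN={}  OUT={}
  B4:  IN={}  OUT={e+e}

Merge at B4: IN[B4] = OUT[B3] = {}
Applying B4's transfer function to that IN value gives OUT[B4] (row B4 above).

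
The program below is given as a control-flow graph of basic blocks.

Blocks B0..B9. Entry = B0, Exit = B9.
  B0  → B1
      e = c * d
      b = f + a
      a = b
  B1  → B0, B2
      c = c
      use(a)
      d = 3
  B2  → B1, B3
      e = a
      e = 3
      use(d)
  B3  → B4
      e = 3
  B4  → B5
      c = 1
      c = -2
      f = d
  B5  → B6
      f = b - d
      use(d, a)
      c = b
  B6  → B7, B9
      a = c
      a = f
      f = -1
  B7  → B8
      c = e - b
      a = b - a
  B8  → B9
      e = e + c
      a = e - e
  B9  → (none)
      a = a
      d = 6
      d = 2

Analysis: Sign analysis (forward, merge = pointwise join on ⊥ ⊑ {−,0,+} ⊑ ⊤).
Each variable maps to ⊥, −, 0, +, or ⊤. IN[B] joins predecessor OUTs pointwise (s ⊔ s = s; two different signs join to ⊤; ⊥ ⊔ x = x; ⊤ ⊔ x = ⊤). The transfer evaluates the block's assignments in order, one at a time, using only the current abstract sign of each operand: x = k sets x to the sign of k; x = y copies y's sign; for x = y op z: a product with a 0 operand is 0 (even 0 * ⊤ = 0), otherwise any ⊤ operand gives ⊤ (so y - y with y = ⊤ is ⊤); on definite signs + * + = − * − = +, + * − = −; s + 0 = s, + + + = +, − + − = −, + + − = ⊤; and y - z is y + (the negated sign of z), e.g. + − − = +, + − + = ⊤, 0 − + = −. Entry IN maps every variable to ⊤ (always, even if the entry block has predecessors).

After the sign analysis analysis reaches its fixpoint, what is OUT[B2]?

Answer: {a: ⊤, b: ⊤, c: ⊤, d: +, e: +, f: ⊤}

Derivation:
Converged values:
  B0:   IN=(all ⊤)   OUT=(all ⊤)
  B1:   IN=(all ⊤)   OUT={d:+; rest ⊤}
  B2:   IN={d:+; rest ⊤}   OUT={d:+, e:+; rest ⊤}
  B3:   IN={d:+, e:+; rest ⊤}   OUT={d:+, e:+; rest ⊤}
  B4:   IN={d:+, e:+; rest ⊤}   OUT={c:-, d:+, e:+, f:+; rest ⊤}
  B5:   IN={c:-, d:+, e:+, f:+; rest ⊤}   OUT={d:+, e:+; rest ⊤}
  B6:   IN={d:+, e:+; rest ⊤}   OUT={d:+, e:+, f:-; rest ⊤}
  B7:   IN={d:+, e:+, f:-; rest ⊤}   OUT={d:+, e:+, f:-; rest ⊤}
  B8:   IN={d:+, e:+, f:-; rest ⊤}   OUT={d:+, f:-; rest ⊤}
  B9:   IN={d:+, f:-; rest ⊤}   OUT={d:+, f:-; rest ⊤}

Merge at B2: IN[B2] = OUT[B1] = {a: ⊤, b: ⊤, c: ⊤, d: +, e: ⊤, f: ⊤}
Applying B2's transfer function to that IN value gives OUT[B2] (row B2 above).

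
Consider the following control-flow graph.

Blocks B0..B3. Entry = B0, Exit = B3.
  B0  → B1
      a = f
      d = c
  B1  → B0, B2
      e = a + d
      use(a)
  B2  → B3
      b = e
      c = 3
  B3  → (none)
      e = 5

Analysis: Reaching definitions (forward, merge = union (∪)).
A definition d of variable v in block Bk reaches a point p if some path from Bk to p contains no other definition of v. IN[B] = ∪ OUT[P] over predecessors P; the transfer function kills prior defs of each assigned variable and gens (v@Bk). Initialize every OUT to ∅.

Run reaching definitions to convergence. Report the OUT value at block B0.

Per-block solution:
  B0: | IN={a@B0, d@B0, e@B1} | OUT={a@B0, d@B0, e@B1}
  B1: | IN={a@B0, d@B0, e@B1} | OUT={a@B0, d@B0, e@B1}
  B2: | IN={a@B0, d@B0, e@B1} | OUT={a@B0, b@B2, c@B2, d@B0, e@B1}
  B3: | IN={a@B0, b@B2, c@B2, d@B0, e@B1} | OUT={a@B0, b@B2, c@B2, d@B0, e@B3}

Merge at B0 (entry node, so the boundary value {} is joined with the incoming edge(s)): IN[B0] = {} ⊔ OUT[B1] = {a@B0, d@B0, e@B1}
Applying B0's transfer function to that IN value gives OUT[B0] (row B0 above).

Answer: {a@B0, d@B0, e@B1}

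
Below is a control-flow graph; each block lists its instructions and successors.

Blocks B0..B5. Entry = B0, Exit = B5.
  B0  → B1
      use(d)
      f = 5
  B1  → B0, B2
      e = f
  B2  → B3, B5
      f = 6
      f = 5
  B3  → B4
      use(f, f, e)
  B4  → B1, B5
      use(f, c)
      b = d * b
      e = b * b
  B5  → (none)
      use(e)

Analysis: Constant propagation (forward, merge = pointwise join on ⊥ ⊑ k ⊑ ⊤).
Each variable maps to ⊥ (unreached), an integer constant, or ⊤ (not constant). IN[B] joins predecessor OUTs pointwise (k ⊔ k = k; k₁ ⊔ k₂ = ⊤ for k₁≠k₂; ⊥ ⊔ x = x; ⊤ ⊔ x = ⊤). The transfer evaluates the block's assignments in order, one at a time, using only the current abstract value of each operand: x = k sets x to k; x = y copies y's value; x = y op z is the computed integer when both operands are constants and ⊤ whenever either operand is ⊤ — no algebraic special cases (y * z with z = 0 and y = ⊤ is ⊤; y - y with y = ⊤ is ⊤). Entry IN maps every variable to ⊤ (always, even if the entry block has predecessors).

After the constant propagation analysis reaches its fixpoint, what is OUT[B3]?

Answer: {a: ⊤, b: ⊤, c: ⊤, d: ⊤, e: 5, f: 5}

Trace:
Per-block solution:
  B0: | IN=(all ⊤) | OUT={f:5; rest ⊤}
  B1: | IN={f:5; rest ⊤} | OUT={e:5, f:5; rest ⊤}
  B2: | IN={e:5, f:5; rest ⊤} | OUT={e:5, f:5; rest ⊤}
  B3: | IN={e:5, f:5; rest ⊤} | OUT={e:5, f:5; rest ⊤}
  B4: | IN={e:5, f:5; rest ⊤} | OUT={f:5; rest ⊤}
  B5: | IN={f:5; rest ⊤} | OUT={f:5; rest ⊤}

Merge at B3: IN[B3] = OUT[B2] = {a: ⊤, b: ⊤, c: ⊤, d: ⊤, e: 5, f: 5}
Applying B3's transfer function to that IN value gives OUT[B3] (row B3 above).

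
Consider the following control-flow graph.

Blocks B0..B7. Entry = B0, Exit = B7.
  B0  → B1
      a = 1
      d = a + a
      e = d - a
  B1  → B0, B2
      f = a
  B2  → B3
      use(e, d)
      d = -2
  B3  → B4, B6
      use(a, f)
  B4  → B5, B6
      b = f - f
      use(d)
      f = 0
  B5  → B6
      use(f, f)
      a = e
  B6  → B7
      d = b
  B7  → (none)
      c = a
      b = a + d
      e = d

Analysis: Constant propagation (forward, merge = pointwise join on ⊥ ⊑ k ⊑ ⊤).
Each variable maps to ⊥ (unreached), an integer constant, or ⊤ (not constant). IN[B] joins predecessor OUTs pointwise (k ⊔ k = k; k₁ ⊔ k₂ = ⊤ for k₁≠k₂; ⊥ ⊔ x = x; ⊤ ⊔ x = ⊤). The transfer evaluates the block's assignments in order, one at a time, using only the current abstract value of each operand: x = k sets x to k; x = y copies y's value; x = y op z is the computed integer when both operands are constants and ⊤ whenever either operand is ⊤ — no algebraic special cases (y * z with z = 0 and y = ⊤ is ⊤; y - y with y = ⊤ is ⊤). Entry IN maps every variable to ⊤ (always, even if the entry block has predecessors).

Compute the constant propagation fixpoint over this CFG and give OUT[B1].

Converged values:
  B0:  IN=(all ⊤)  OUT={a:1, d:2, e:1; rest ⊤}
  B1:  IN={a:1, d:2, e:1; rest ⊤}  OUT={a:1, d:2, e:1, f:1; rest ⊤}
  B2:  IN={a:1, d:2, e:1, f:1; rest ⊤}  OUT={a:1, d:-2, e:1, f:1; rest ⊤}
  B3:  IN={a:1, d:-2, e:1, f:1; rest ⊤}  OUT={a:1, d:-2, e:1, f:1; rest ⊤}
  B4:  IN={a:1, d:-2, e:1, f:1; rest ⊤}  OUT={a:1, b:0, d:-2, e:1, f:0; rest ⊤}
  B5:  IN={a:1, b:0, d:-2, e:1, f:0; rest ⊤}  OUT={a:1, b:0, d:-2, e:1, f:0; rest ⊤}
  B6:  IN={a:1, d:-2, e:1; rest ⊤}  OUT={a:1, e:1; rest ⊤}
  B7:  IN={a:1, e:1; rest ⊤}  OUT={a:1, c:1; rest ⊤}

Merge at B1: IN[B1] = OUT[B0] = {a: 1, b: ⊤, c: ⊤, d: 2, e: 1, f: ⊤}
Applying B1's transfer function to that IN value gives OUT[B1] (row B1 above).

Answer: {a: 1, b: ⊤, c: ⊤, d: 2, e: 1, f: 1}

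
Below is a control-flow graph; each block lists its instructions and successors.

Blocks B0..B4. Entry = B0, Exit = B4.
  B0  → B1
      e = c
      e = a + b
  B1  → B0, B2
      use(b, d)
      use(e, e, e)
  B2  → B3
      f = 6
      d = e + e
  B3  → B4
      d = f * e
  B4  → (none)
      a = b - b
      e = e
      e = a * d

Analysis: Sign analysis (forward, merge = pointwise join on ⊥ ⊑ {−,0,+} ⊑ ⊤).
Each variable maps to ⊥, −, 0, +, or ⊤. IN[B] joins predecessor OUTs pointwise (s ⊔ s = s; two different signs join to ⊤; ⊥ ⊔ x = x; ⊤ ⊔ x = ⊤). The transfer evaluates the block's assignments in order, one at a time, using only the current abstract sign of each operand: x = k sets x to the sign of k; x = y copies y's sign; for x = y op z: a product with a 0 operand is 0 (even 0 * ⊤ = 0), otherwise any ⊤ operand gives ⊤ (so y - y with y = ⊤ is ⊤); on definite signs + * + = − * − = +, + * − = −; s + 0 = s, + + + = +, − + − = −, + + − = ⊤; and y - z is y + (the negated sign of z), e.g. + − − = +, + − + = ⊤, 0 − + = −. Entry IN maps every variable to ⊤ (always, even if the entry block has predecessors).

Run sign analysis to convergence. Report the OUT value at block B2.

Fixpoint table:
  B0:  IN=(all ⊤)  OUT=(all ⊤)
  B1:  IN=(all ⊤)  OUT=(all ⊤)
  B2:  IN=(all ⊤)  OUT={f:+; rest ⊤}
  B3:  IN={f:+; rest ⊤}  OUT={f:+; rest ⊤}
  B4:  IN={f:+; rest ⊤}  OUT={f:+; rest ⊤}

Merge at B2: IN[B2] = OUT[B1] = {a: ⊤, b: ⊤, c: ⊤, d: ⊤, e: ⊤, f: ⊤}
Applying B2's transfer function to that IN value gives OUT[B2] (row B2 above).

Answer: {a: ⊤, b: ⊤, c: ⊤, d: ⊤, e: ⊤, f: +}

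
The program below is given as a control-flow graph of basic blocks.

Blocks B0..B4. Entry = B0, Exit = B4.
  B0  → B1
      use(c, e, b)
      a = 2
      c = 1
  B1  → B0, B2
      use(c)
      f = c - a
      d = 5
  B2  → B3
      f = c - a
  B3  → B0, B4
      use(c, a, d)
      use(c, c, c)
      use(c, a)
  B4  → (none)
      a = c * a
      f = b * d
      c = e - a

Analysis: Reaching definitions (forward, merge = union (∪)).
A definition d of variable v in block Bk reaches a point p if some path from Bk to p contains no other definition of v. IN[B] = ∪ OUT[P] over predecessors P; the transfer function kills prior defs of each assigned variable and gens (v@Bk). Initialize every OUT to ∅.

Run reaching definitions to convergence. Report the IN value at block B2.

Answer: {a@B0, c@B0, d@B1, f@B1}

Working:
Converged values:
  B0: | IN={a@B0, c@B0, d@B1, f@B1, f@B2} | OUT={a@B0, c@B0, d@B1, f@B1, f@B2}
  B1: | IN={a@B0, c@B0, d@B1, f@B1, f@B2} | OUT={a@B0, c@B0, d@B1, f@B1}
  B2: | IN={a@B0, c@B0, d@B1, f@B1} | OUT={a@B0, c@B0, d@B1, f@B2}
  B3: | IN={a@B0, c@B0, d@B1, f@B2} | OUT={a@B0, c@B0, d@B1, f@B2}
  B4: | IN={a@B0, c@B0, d@B1, f@B2} | OUT={a@B4, c@B4, d@B1, f@B4}

Merge at B2: IN[B2] = OUT[B1] = {a@B0, c@B0, d@B1, f@B1}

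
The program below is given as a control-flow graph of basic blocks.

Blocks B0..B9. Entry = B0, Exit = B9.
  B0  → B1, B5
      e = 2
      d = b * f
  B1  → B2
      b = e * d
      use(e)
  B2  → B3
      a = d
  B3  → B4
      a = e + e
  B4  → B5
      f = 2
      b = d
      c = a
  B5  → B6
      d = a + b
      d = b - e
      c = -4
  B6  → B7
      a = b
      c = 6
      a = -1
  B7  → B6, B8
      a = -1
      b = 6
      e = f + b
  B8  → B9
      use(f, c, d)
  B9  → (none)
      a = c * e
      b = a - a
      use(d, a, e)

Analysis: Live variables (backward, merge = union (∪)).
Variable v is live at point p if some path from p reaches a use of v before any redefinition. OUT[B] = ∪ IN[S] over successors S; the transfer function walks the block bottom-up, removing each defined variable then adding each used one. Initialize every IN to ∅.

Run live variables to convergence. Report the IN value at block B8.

Converged values:
  B0:  IN={a, b, f}  OUT={a, b, d, e, f}
  B1:  IN={d, e}  OUT={d, e}
  B2:  IN={d, e}  OUT={d, e}
  B3:  IN={d, e}  OUT={a, d, e}
  B4:  IN={a, d, e}  OUT={a, b, e, f}
  B5:  IN={a, b, e, f}  OUT={b, d, f}
  B6:  IN={b, d, f}  OUT={c, d, f}
  B7:  IN={c, d, f}  OUT={b, c, d, e, f}
  B8:  IN={c, d, e, f}  OUT={c, d, e}
  B9:  IN={c, d, e}  OUT={}

Merge at B8: OUT[B8] = IN[B9] = {c, d, e}
Applying B8's transfer function to that OUT value gives IN[B8] (row B8 above).

Answer: {c, d, e, f}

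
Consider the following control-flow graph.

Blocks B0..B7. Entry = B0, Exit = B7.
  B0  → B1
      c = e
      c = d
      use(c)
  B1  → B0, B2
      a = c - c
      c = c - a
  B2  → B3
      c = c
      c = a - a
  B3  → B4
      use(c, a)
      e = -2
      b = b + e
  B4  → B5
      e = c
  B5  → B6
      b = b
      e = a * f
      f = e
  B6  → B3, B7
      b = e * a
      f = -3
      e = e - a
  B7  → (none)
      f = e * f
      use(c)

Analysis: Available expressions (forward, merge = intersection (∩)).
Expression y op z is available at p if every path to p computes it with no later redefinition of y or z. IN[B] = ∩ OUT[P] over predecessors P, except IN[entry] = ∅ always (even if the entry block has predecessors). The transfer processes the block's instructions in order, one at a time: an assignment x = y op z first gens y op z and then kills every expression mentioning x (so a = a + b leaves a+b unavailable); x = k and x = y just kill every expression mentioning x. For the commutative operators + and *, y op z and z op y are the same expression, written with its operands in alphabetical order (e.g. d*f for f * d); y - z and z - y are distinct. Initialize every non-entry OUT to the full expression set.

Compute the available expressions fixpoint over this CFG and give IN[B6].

Answer: {a-a}

Trace:
Converged values:
  B0: | IN={} | OUT={}
  B1: | IN={} | OUT={}
  B2: | IN={} | OUT={a-a}
  B3: | IN={a-a} | OUT={a-a}
  B4: | IN={a-a} | OUT={a-a}
  B5: | IN={a-a} | OUT={a-a}
  B6: | IN={a-a} | OUT={a-a}
  B7: | IN={a-a} | OUT={a-a}

Merge at B6: IN[B6] = OUT[B5] = {a-a}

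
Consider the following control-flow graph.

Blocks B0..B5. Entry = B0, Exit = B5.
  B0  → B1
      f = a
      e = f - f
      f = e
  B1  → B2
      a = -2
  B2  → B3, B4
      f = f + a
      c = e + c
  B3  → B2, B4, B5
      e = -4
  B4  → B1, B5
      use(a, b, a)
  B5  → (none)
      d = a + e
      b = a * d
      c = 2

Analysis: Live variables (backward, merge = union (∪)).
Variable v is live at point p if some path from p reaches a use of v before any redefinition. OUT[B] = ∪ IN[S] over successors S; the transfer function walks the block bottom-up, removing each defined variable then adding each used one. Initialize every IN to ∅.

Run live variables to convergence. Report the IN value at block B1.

Answer: {b, c, e, f}

Working:
Converged values:
  B0:  IN={a, b, c}  OUT={b, c, e, f}
  B1:  IN={b, c, e, f}  OUT={a, b, c, e, f}
  B2:  IN={a, b, c, e, f}  OUT={a, b, c, e, f}
  B3:  IN={a, b, c, f}  OUT={a, b, c, e, f}
  B4:  IN={a, b, c, e, f}  OUT={a, b, c, e, f}
  B5:  IN={a, e}  OUT={}

Merge at B1: OUT[B1] = IN[B2] = {a, b, c, e, f}
Applying B1's transfer function to that OUT value gives IN[B1] (row B1 above).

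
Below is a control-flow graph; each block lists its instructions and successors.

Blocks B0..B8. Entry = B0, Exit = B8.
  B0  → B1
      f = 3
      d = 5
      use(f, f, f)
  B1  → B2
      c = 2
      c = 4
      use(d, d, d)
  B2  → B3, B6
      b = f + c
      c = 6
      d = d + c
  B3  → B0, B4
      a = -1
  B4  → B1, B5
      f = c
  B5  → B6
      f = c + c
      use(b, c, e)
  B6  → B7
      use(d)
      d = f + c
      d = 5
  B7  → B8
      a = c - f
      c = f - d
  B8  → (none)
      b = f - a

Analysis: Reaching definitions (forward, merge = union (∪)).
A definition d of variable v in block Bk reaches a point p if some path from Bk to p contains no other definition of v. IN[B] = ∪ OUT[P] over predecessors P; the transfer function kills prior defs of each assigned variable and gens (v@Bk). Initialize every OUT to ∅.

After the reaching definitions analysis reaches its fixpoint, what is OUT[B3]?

Answer: {a@B3, b@B2, c@B2, d@B2, f@B0, f@B4}

Derivation:
Per-block solution:
  B0:  IN={a@B3, b@B2, c@B2, d@B2, f@B0, f@B4}  OUT={a@B3, b@B2, c@B2, d@B0, f@B0}
  B1:  IN={a@B3, b@B2, c@B2, d@B0, d@B2, f@B0, f@B4}  OUT={a@B3, b@B2, c@B1, d@B0, d@B2, f@B0, f@B4}
  B2:  IN={a@B3, b@B2, c@B1, d@B0, d@B2, f@B0, f@B4}  OUT={a@B3, b@B2, c@B2, d@B2, f@B0, f@B4}
  B3:  IN={a@B3, b@B2, c@B2, d@B2, f@B0, f@B4}  OUT={a@B3, b@B2, c@B2, d@B2, f@B0, f@B4}
  B4:  IN={a@B3, b@B2, c@B2, d@B2, f@B0, f@B4}  OUT={a@B3, b@B2, c@B2, d@B2, f@B4}
  B5:  IN={a@B3, b@B2, c@B2, d@B2, f@B4}  OUT={a@B3, b@B2, c@B2, d@B2, f@B5}
  B6:  IN={a@B3, b@B2, c@B2, d@B2, f@B0, f@B4, f@B5}  OUT={a@B3, b@B2, c@B2, d@B6, f@B0, f@B4, f@B5}
  B7:  IN={a@B3, b@B2, c@B2, d@B6, f@B0, f@B4, f@B5}  OUT={a@B7, b@B2, c@B7, d@B6, f@B0, f@B4, f@B5}
  B8:  IN={a@B7, b@B2, c@B7, d@B6, f@B0, f@B4, f@B5}  OUT={a@B7, b@B8, c@B7, d@B6, f@B0, f@B4, f@B5}

Merge at B3: IN[B3] = OUT[B2] = {a@B3, b@B2, c@B2, d@B2, f@B0, f@B4}
Applying B3's transfer function to that IN value gives OUT[B3] (row B3 above).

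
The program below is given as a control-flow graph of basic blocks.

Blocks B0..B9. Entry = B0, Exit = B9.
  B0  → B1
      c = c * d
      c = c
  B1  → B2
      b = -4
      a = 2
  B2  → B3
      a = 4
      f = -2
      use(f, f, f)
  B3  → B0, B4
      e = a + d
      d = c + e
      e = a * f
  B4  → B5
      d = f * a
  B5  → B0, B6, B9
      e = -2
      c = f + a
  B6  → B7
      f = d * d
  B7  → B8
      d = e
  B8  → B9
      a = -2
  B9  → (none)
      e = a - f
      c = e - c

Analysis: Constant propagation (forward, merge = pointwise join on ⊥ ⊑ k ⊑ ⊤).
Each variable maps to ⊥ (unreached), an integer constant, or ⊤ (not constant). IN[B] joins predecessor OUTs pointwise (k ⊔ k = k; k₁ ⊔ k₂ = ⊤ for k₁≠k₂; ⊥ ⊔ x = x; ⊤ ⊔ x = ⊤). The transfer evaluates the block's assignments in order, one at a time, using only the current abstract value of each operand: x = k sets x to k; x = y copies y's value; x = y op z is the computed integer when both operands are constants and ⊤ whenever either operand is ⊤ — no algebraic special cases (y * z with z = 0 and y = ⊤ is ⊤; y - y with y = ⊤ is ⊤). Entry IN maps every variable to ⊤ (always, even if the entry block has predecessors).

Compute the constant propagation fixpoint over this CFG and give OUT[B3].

Fixpoint table:
  B0:  IN=(all ⊤)  OUT=(all ⊤)
  B1:  IN=(all ⊤)  OUT={a:2, b:-4; rest ⊤}
  B2:  IN={a:2, b:-4; rest ⊤}  OUT={a:4, b:-4, f:-2; rest ⊤}
  B3:  IN={a:4, b:-4, f:-2; rest ⊤}  OUT={a:4, b:-4, e:-8, f:-2; rest ⊤}
  B4:  IN={a:4, b:-4, e:-8, f:-2; rest ⊤}  OUT={a:4, b:-4, d:-8, e:-8, f:-2; rest ⊤}
  B5:  IN={a:4, b:-4, d:-8, e:-8, f:-2; rest ⊤}  OUT={a:4, b:-4, c:2, d:-8, e:-2, f:-2; rest ⊤}
  B6:  IN={a:4, b:-4, c:2, d:-8, e:-2, f:-2; rest ⊤}  OUT={a:4, b:-4, c:2, d:-8, e:-2, f:64; rest ⊤}
  B7:  IN={a:4, b:-4, c:2, d:-8, e:-2, f:64; rest ⊤}  OUT={a:4, b:-4, c:2, d:-2, e:-2, f:64; rest ⊤}
  B8:  IN={a:4, b:-4, c:2, d:-2, e:-2, f:64; rest ⊤}  OUT={a:-2, b:-4, c:2, d:-2, e:-2, f:64; rest ⊤}
  B9:  IN={b:-4, c:2, e:-2; rest ⊤}  OUT={b:-4; rest ⊤}

Merge at B3: IN[B3] = OUT[B2] = {a: 4, b: -4, c: ⊤, d: ⊤, e: ⊤, f: -2}
Applying B3's transfer function to that IN value gives OUT[B3] (row B3 above).

Answer: {a: 4, b: -4, c: ⊤, d: ⊤, e: -8, f: -2}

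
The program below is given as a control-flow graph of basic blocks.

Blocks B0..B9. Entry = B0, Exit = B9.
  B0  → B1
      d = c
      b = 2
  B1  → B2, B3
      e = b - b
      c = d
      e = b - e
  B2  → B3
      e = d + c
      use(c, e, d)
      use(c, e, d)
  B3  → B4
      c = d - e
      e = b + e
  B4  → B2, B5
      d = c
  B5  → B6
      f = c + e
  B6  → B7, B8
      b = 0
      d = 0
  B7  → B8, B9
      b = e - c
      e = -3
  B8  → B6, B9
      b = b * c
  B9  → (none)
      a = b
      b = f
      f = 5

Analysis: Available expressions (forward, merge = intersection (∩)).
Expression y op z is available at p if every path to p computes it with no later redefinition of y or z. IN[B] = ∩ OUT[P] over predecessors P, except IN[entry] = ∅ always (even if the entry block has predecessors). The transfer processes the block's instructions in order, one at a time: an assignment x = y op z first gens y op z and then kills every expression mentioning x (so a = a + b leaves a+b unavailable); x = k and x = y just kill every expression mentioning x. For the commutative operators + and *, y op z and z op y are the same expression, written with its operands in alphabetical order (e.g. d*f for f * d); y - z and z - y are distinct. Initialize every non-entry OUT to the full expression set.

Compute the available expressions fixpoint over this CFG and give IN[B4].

Answer: {b-b}

Derivation:
Per-block solution:
  B0:  IN={}  OUT={}
  B1:  IN={}  OUT={b-b}
  B2:  IN={b-b}  OUT={b-b, c+d}
  B3:  IN={b-b}  OUT={b-b}
  B4:  IN={b-b}  OUT={b-b}
  B5:  IN={b-b}  OUT={b-b, c+e}
  B6:  IN={}  OUT={}
  B7:  IN={}  OUT={}
  B8:  IN={}  OUT={}
  B9:  IN={}  OUT={}

Merge at B4: IN[B4] = OUT[B3] = {b-b}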